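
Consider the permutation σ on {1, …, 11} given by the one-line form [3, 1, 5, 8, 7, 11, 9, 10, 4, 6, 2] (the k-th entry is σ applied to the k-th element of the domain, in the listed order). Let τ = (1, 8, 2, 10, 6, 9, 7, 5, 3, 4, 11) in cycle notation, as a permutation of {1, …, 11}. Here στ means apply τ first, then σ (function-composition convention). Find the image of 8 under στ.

1

τ(8) = 2, then σ(2) = 1; composing gives (στ)(8) = 1.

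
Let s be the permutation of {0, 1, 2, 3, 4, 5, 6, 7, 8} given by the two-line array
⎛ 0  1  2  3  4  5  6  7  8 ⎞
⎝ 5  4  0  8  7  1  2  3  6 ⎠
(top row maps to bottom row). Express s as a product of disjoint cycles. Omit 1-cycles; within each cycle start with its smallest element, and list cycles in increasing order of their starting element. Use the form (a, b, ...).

(0, 5, 1, 4, 7, 3, 8, 6, 2)

From 0: 0 → 5 → 1 → 4 → 7 → 3 → 8 → 6 → 2 → 0, closing the cycle (0, 5, 1, 4, 7, 3, 8, 6, 2).
Continuing from each remaining unvisited element yields (0, 5, 1, 4, 7, 3, 8, 6, 2).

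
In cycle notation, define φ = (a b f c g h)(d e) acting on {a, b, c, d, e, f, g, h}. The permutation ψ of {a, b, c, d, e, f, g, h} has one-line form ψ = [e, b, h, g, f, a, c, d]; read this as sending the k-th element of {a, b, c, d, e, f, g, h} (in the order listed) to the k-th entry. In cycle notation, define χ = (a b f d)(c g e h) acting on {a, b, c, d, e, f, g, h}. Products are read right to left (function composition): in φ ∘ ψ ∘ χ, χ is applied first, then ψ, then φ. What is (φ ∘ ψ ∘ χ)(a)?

f

Apply the permutations in order: χ(a) = b, then ψ(b) = b, then φ(b) = f. So (φ ∘ ψ ∘ χ)(a) = f.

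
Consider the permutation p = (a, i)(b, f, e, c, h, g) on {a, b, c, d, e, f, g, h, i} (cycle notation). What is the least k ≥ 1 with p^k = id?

The disjoint cycles have lengths 6, 2, 1.
Since disjoint cycles commute, ord(p) = lcm(6, 2) = 6.

6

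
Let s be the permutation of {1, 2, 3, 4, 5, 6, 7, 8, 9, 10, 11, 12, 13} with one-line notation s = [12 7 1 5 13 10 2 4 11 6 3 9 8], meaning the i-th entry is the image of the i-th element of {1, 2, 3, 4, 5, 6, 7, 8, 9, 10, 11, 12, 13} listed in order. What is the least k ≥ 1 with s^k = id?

Decomposing into disjoint cycles gives cycle lengths 5, 4, 2, 2.
The order is lcm(5, 4, 2, 2) = 20.

20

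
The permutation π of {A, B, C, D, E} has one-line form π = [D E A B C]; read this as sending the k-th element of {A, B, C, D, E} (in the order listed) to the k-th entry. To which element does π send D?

B

D is element number 4 of the domain, and entry number 4 of the one-line form is B, so π(D) = B.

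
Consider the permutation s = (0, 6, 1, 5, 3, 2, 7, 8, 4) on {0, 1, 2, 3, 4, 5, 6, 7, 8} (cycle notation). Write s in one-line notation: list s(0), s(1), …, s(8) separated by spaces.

Each element maps to the next entry in its cycle (wrapping to the front): 0→6, 1→5, 2→7, 3→2, 4→0, 5→3, 6→1, 7→8, 8→4.
So the one-line form is 6 5 7 2 0 3 1 8 4.

6 5 7 2 0 3 1 8 4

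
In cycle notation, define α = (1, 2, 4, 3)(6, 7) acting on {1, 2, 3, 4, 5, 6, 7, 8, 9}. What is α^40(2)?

2

2 lies in the 4-cycle (1, 2, 4, 3).
Powers repeat with period 4 on this cycle, and 40 mod 4 = 0, so α^40(2) = α^0(2).
So α^40(2) = 2.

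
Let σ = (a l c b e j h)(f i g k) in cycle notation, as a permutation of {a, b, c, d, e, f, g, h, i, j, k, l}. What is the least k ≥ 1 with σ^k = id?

28

The cycle type of σ is (7, 4, 1).
The order of σ is the least common multiple of its cycle lengths: lcm(7, 4) = 28.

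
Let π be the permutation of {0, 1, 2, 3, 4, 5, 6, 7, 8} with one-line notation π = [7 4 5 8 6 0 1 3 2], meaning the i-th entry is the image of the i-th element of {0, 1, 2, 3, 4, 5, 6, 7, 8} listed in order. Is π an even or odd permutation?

odd

In disjoint-cycle form the cycle lengths are 6, 3.
A cycle is odd iff its length is even; π has 1 even-length cycle, so sgn(π) = (−1)^1 and π is odd.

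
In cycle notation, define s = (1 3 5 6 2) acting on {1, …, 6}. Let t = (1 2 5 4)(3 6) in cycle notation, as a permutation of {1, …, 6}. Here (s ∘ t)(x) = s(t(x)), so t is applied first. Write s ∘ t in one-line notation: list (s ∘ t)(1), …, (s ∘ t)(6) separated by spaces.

(s ∘ t)(x) = s(t(x)). Computing each image: s(t(1)) = s(2) = 1, s(t(2)) = s(5) = 6, s(t(3)) = s(6) = 2, s(t(4)) = s(1) = 3, s(t(5)) = s(4) = 4, s(t(6)) = s(3) = 5.
Hence s ∘ t = [1 6 2 3 4 5].

1 6 2 3 4 5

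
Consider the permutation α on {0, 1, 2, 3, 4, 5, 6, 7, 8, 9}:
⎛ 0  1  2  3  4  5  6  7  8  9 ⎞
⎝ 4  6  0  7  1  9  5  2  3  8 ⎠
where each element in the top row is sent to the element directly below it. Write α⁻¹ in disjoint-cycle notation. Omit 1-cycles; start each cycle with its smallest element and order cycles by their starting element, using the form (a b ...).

The cycle decomposition of α is (0 4 1 6 5 9 8 3 7 2).
The inverse reverses every cycle; in canonical form, α⁻¹ = (0 2 7 3 8 9 5 6 1 4).

(0 2 7 3 8 9 5 6 1 4)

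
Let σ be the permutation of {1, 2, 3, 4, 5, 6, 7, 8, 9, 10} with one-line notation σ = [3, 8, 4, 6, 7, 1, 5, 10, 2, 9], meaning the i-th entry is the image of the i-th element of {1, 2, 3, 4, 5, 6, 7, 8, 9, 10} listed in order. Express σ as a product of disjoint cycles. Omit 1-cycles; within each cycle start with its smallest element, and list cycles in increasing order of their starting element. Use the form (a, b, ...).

Iterating σ from 1 gives 1 → 3 → 4 → 6 → 1; that is the 4-cycle (1, 3, 4, 6).
Continuing from each remaining unvisited element yields (1, 3, 4, 6)(2, 8, 10, 9)(5, 7).

(1, 3, 4, 6)(2, 8, 10, 9)(5, 7)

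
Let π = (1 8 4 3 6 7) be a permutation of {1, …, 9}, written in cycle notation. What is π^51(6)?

6 lies in the 6-cycle (1 8 4 3 6 7).
On a 6-cycle, π^6 is the identity, so π^51 = π^3 there (51 ≡ 3 mod 6).
Advancing 3 steps from 6: 6 → 7 → 1 → 8.

8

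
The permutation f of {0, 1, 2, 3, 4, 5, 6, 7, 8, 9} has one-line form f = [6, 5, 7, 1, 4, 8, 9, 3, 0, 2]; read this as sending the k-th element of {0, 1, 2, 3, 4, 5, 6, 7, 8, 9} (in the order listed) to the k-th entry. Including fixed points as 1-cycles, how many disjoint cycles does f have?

The cycle decomposition is (0 6 9 2 7 3 1 5 8)(4), which has 2 cycles (counting 1-cycles).

2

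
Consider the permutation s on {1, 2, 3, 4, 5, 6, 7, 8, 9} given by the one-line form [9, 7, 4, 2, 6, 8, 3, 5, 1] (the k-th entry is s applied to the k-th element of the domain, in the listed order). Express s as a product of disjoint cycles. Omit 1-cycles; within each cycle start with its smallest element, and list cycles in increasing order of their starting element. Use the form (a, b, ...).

(1, 9)(2, 7, 3, 4)(5, 6, 8)

Iterating s from 1 gives 1 → 9 → 1; that is the 2-cycle (1, 9).
Continuing from each remaining unvisited element yields (1, 9)(2, 7, 3, 4)(5, 6, 8).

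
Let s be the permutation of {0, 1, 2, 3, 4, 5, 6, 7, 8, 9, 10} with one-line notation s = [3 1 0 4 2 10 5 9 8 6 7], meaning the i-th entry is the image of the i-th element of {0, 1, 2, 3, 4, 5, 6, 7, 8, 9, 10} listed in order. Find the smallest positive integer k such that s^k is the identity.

20

Decomposing into disjoint cycles gives cycle lengths 5, 4, 1, 1.
Since disjoint cycles commute, ord(s) = lcm(5, 4) = 20.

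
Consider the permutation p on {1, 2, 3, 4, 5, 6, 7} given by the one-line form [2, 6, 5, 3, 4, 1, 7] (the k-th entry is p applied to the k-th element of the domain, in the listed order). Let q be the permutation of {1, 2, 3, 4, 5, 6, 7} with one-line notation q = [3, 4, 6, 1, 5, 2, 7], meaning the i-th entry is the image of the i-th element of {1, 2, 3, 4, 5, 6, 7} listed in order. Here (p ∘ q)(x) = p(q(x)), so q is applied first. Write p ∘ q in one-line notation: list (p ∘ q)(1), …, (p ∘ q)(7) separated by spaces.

Chase each element through q then p: 1 → 3 → 5; 2 → 4 → 3; 3 → 6 → 1; 4 → 1 → 2; 5 → 5 → 4; 6 → 2 → 6; 7 → 7 → 7.
So p ∘ q in one-line form is 5 3 1 2 4 6 7.

5 3 1 2 4 6 7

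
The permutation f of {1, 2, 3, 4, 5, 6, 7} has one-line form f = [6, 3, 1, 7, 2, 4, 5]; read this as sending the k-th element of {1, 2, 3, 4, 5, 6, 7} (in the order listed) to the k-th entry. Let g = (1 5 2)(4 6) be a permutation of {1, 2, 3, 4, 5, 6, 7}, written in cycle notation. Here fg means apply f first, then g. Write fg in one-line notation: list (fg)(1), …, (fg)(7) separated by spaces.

(fg)(x) = g(f(x)). Computing each image: g(f(1)) = g(6) = 4, g(f(2)) = g(3) = 3, g(f(3)) = g(1) = 5, g(f(4)) = g(7) = 7, g(f(5)) = g(2) = 1, g(f(6)) = g(4) = 6, g(f(7)) = g(5) = 2.
Hence fg = [4 3 5 7 1 6 2].

4 3 5 7 1 6 2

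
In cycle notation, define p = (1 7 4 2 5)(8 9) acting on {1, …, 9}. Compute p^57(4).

4 lies in the 5-cycle (1 7 4 2 5).
Powers repeat with period 5 on this cycle, and 57 mod 5 = 2, so p^57(4) = p^2(4).
Stepping 2 places around the cycle: 4 → 2 → 5.

5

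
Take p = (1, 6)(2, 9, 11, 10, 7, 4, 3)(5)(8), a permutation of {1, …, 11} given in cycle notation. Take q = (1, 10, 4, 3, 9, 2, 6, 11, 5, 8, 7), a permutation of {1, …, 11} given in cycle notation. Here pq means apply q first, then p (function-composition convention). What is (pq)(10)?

(pq)(10) = p(q(10)). q(10) = 4, then p(4) = 3. So (pq)(10) = 3.

3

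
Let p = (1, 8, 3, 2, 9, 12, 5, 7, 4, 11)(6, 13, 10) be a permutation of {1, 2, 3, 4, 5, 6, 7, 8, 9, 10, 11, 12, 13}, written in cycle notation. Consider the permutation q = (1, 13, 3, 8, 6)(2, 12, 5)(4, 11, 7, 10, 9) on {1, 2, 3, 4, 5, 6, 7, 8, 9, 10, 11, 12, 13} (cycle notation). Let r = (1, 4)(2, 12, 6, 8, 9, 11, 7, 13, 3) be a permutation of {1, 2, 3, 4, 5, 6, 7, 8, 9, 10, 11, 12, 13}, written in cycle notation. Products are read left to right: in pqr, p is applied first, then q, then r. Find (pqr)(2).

(pqr)(2) = r(q(p(2))). p(2) = 9, then q(9) = 4, then r(4) = 1, so the result is 1.

1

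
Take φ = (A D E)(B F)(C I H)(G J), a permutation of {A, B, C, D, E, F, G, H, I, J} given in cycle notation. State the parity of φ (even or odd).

even

The cycle lengths are 3, 3, 2, 2.
A cycle is odd iff its length is even; φ has 2 even-length cycles, so sgn(φ) = (−1)^2 and φ is even.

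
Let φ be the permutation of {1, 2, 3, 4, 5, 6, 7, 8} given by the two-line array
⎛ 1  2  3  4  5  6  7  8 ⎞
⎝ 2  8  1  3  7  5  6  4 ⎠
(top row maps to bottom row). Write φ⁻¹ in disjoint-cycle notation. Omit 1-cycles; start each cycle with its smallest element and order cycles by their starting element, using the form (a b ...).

(1 3 4 8 2)(5 6 7)

The cycle decomposition of φ is (1 2 8 4 3)(5 7 6).
The inverse reverses every cycle; in canonical form, φ⁻¹ = (1 3 4 8 2)(5 6 7).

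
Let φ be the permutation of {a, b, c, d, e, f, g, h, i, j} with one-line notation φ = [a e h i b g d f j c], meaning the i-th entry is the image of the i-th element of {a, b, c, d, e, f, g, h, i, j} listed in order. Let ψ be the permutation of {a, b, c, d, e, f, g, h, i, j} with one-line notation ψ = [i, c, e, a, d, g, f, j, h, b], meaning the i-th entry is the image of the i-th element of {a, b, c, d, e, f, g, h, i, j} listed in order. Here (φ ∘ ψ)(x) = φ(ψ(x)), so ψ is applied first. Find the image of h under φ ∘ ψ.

ψ(h) = j, then φ(j) = c; composing gives (φ ∘ ψ)(h) = c.

c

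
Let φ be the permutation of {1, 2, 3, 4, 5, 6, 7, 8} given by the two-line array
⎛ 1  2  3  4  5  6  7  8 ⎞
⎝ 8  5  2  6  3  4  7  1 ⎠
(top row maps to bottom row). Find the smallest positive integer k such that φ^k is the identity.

6

The disjoint-cycle form of φ has cycle lengths 3, 2, 2, 1.
The order of φ is the least common multiple of its cycle lengths: lcm(3, 2, 2) = 6.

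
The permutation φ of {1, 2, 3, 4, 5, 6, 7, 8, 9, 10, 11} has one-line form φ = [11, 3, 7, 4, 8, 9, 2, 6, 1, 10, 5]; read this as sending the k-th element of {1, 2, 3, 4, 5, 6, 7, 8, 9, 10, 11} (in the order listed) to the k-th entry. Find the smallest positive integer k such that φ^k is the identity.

6

The disjoint-cycle form of φ has cycle lengths 6, 3, 1, 1.
The order of φ is the least common multiple of its cycle lengths: lcm(6, 3) = 6.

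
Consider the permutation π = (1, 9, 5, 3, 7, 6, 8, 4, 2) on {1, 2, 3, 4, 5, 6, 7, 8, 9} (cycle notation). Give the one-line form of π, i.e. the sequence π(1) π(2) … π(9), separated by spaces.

9 1 7 2 3 8 6 4 5

Reading each image from the cycles: 1→9, 2→1, 3→7, 4→2, 5→3, 6→8, 7→6, 8→4, 9→5.
So the one-line form is 9 1 7 2 3 8 6 4 5.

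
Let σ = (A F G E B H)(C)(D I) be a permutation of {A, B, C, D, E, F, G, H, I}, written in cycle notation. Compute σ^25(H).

A

H lies in the 6-cycle (A F G E B H).
Powers repeat with period 6 on this cycle, and 25 mod 6 = 1, so σ^25(H) = σ^1(H).
Stepping 1 place around the cycle: H → A.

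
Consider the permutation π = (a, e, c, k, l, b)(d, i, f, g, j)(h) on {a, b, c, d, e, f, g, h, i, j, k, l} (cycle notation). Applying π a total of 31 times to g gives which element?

g lies in the 5-cycle (d, i, f, g, j).
Since the cycle has length 5, π^31 acts on it the same as π^1 (31 mod 5 = 1).
Stepping 1 place around the cycle: g → j.

j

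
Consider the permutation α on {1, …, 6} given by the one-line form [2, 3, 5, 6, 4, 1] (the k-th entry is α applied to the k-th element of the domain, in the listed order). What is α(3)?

3 is element number 3 of the domain, and entry number 3 of the one-line form is 5, so α(3) = 5.

5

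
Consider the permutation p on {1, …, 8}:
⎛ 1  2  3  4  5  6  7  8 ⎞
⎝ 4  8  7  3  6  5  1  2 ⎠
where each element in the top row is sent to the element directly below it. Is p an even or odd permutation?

odd

In disjoint-cycle form the cycle lengths are 4, 2, 2.
A cycle of length ℓ contributes ℓ−1 transpositions, so p is a product of 3 + 1 + 1 = 5 transpositions — odd.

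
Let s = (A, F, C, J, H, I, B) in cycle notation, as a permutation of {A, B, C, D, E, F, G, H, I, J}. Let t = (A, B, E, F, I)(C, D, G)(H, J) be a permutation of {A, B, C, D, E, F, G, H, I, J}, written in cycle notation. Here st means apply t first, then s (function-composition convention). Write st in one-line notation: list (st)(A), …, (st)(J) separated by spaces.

(st)(x) = s(t(x)). Computing each image: s(t(A)) = s(B) = A, s(t(B)) = s(E) = E, s(t(C)) = s(D) = D, s(t(D)) = s(G) = G, s(t(E)) = s(F) = C, s(t(F)) = s(I) = B, s(t(G)) = s(C) = J, s(t(H)) = s(J) = H, s(t(I)) = s(A) = F, s(t(J)) = s(H) = I.
Hence st = [A E D G C B J H F I].

A E D G C B J H F I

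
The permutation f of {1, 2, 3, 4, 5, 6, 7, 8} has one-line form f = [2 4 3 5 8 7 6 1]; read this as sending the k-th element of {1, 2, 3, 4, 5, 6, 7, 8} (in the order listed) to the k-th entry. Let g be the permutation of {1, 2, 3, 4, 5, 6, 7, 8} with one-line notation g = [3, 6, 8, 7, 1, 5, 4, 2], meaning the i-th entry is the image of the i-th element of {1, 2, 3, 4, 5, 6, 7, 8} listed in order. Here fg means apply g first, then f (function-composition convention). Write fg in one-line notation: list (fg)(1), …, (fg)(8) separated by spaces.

(fg)(x) = f(g(x)). Computing each image: f(g(1)) = f(3) = 3, f(g(2)) = f(6) = 7, f(g(3)) = f(8) = 1, f(g(4)) = f(7) = 6, f(g(5)) = f(1) = 2, f(g(6)) = f(5) = 8, f(g(7)) = f(4) = 5, f(g(8)) = f(2) = 4.
Hence fg = [3 7 1 6 2 8 5 4].

3 7 1 6 2 8 5 4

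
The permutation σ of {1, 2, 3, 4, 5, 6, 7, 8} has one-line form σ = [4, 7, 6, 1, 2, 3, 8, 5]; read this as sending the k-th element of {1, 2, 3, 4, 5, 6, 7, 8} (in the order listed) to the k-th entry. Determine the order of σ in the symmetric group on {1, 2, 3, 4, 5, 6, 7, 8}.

Writing σ as disjoint cycles, the cycle lengths are 4, 2, 2.
Since disjoint cycles commute, ord(σ) = lcm(4, 2, 2) = 4.

4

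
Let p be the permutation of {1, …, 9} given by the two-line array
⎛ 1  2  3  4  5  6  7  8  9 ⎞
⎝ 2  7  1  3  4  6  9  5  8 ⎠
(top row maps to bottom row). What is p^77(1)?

5

Tracing 1 → 2 → … returns to 1 after 8 steps, so 1 lies in an 8-cycle (1, 2, 7, 9, 8, 5, 4, 3).
Since the cycle has length 8, p^77 acts on it the same as p^5 (77 mod 8 = 5).
Stepping 5 places around the cycle: 1 → 2 → 7 → 9 → 8 → 5.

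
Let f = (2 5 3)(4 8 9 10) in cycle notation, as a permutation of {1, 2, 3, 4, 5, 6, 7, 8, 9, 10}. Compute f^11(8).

8 lies in the 4-cycle (4 8 9 10).
On a 4-cycle, f^4 is the identity, so f^11 = f^3 there (11 ≡ 3 mod 4).
Stepping 3 places around the cycle: 8 → 9 → 10 → 4.

4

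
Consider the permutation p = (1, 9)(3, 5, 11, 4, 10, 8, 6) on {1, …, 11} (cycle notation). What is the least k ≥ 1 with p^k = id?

14

The disjoint cycles have lengths 7, 2, 1, 1.
The order of p is the least common multiple of its cycle lengths: lcm(7, 2) = 14.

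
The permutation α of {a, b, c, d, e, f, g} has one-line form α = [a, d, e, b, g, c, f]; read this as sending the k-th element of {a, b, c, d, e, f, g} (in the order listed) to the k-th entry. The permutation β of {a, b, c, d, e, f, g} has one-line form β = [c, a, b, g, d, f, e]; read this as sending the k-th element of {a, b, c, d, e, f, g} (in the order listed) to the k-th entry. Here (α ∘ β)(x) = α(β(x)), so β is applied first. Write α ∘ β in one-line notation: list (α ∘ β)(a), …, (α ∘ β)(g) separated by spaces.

For each element, apply β then α: a → c → e; b → a → a; c → b → d; d → g → f; e → d → b; f → f → c; g → e → g.
Collecting the images, α ∘ β = [e a d f b c g].

e a d f b c g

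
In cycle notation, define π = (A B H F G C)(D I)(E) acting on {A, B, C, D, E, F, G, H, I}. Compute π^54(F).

F

F lies in the 6-cycle (A B H F G C).
On a 6-cycle, π^6 is the identity, so π^54 = π^0 there (54 ≡ 0 mod 6).
So π^54(F) = F.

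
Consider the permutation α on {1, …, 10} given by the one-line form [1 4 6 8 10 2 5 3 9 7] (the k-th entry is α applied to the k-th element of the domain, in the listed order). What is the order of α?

Decomposing into disjoint cycles gives cycle lengths 5, 3, 1, 1.
The order is lcm(5, 3) = 15.

15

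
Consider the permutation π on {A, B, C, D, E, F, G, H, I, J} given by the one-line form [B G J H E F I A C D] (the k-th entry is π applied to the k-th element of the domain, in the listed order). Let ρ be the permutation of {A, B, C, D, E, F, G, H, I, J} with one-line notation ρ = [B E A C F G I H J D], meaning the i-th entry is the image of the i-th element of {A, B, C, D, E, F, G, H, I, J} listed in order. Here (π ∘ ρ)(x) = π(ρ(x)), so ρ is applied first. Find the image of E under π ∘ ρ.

ρ(E) = F, then π(F) = F; composing gives (π ∘ ρ)(E) = F.

F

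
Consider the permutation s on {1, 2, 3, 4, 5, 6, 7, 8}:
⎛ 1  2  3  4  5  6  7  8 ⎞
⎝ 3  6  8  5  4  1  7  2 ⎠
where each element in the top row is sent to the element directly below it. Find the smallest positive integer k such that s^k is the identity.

10

Writing s as disjoint cycles, the cycle lengths are 5, 2, 1.
Since disjoint cycles commute, ord(s) = lcm(5, 2) = 10.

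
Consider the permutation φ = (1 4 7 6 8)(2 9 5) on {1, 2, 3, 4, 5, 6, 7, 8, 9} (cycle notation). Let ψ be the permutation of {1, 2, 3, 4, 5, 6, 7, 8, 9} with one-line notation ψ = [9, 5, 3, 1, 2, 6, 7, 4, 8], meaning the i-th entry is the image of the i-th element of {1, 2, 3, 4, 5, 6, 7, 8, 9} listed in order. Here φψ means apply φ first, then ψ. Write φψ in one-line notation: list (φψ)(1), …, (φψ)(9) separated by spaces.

1 8 3 7 5 4 6 9 2

For each element, apply φ then ψ: 1 → 4 → 1; 2 → 9 → 8; 3 → 3 → 3; 4 → 7 → 7; 5 → 2 → 5; 6 → 8 → 4; 7 → 6 → 6; 8 → 1 → 9; 9 → 5 → 2.
So φψ in one-line form is 1 8 3 7 5 4 6 9 2.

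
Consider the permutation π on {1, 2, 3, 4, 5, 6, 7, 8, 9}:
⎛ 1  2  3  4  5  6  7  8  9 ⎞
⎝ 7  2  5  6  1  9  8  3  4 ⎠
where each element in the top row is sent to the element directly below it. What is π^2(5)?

Tracing 5 → 1 → … returns to 5 after 5 steps, so 5 lies in a 5-cycle (1, 7, 8, 3, 5).
Stepping 2 places around the cycle: 5 → 1 → 7.

7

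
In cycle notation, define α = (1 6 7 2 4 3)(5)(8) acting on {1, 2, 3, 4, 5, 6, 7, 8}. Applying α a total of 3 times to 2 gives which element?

2 lies in the 6-cycle (1 6 7 2 4 3).
Stepping 3 places around the cycle: 2 → 4 → 3 → 1.

1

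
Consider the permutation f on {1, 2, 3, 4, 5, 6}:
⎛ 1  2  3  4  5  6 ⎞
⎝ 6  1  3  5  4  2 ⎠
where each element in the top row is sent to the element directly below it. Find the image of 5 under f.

The entry below 5 in the array is 4, so f(5) = 4.

4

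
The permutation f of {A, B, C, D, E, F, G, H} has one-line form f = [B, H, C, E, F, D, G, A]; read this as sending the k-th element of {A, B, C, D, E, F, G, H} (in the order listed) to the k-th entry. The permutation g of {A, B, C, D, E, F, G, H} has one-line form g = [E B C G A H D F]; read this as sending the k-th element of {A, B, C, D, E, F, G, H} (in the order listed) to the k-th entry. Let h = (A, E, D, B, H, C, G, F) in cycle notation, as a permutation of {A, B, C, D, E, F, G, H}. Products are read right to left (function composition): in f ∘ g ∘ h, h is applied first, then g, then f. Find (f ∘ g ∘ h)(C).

(f ∘ g ∘ h)(C) = f(g(h(C))). h(C) = G, then g(G) = D, then f(D) = E, so the result is E.

E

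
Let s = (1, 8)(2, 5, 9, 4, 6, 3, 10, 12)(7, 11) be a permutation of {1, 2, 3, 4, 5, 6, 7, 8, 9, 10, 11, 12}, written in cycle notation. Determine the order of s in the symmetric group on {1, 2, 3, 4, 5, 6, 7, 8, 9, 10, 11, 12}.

The disjoint cycles have lengths 8, 2, 2.
Since disjoint cycles commute, ord(s) = lcm(8, 2, 2) = 8.

8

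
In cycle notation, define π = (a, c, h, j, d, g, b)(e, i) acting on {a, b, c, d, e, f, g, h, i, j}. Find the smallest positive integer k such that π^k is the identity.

14

The disjoint cycles have lengths 7, 2, 1.
The order of π is the least common multiple of its cycle lengths: lcm(7, 2) = 14.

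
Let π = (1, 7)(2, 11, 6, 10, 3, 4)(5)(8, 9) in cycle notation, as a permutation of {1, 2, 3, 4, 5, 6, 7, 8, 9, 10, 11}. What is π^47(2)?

2 lies in the 6-cycle (2, 11, 6, 10, 3, 4).
Since the cycle has length 6, π^47 acts on it the same as π^5 (47 mod 6 = 5).
Stepping 5 places around the cycle: 2 → 11 → 6 → 10 → 3 → 4.

4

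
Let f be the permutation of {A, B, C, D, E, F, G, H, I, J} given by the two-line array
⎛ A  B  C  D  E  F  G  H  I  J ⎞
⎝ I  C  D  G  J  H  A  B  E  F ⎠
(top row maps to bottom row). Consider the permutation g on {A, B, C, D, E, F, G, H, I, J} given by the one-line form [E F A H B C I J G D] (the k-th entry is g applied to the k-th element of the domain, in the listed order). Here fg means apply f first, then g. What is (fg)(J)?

C

f(J) = F, then g(F) = C; composing gives (fg)(J) = C.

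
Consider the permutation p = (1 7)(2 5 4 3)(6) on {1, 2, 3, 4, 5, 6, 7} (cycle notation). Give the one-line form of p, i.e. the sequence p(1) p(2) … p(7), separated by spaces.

7 5 2 3 4 6 1

Each element maps to the next entry in its cycle (wrapping to the front): 1→7, 2→5, 3→2, 4→3, 5→4, 6→6, 7→1.
Listing these in domain order gives 7 5 2 3 4 6 1.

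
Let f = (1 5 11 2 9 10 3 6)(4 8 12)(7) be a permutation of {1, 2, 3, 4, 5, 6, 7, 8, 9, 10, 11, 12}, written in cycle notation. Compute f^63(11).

5

11 lies in the 8-cycle (1 5 11 2 9 10 3 6).
On an 8-cycle, f^8 is the identity, so f^63 = f^7 there (63 ≡ 7 mod 8).
Advancing 7 steps from 11: 11 → 2 → 9 → 10 → 3 → 6 → 1 → 5.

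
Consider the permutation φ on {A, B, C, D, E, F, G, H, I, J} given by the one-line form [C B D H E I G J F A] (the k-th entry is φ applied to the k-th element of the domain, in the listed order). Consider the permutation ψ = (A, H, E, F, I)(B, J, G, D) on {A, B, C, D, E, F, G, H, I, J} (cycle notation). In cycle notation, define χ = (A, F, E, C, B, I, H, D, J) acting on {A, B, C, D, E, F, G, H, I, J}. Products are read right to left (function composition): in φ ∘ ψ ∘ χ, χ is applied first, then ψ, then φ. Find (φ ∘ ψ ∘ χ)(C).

A

Chase C: χ(C) = B; ψ(B) = J; φ(J) = A. Hence (φ ∘ ψ ∘ χ)(C) = A.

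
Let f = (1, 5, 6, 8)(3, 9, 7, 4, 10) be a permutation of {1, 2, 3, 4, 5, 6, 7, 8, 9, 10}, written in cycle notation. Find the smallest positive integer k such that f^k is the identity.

The disjoint cycles have lengths 5, 4, 1.
The order is lcm(5, 4) = 20.

20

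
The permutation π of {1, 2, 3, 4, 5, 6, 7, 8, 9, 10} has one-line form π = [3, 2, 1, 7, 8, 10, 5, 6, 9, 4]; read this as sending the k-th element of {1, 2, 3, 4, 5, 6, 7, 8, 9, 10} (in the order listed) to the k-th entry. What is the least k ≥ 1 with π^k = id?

6

Writing π as disjoint cycles, the cycle lengths are 6, 2, 1, 1.
The order is lcm(6, 2) = 6.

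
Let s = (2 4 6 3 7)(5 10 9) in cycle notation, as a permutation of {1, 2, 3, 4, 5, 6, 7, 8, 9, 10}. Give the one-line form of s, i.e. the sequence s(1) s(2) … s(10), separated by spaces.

Each element maps to the next entry in its cycle (wrapping to the front): 1↦1, 2↦4, 3↦7, 4↦6, 5↦10, 6↦3, 7↦2, 8↦8, 9↦5, 10↦9.
Listing these in domain order gives 1 4 7 6 10 3 2 8 5 9.

1 4 7 6 10 3 2 8 5 9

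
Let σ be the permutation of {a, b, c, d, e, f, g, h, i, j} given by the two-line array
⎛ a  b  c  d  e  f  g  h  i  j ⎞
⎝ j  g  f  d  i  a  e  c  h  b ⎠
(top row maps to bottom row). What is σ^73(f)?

Tracing f → a → … returns to f after 9 steps, so f lies in a 9-cycle (a j b g e i h c f).
On a 9-cycle, σ^9 is the identity, so σ^73 = σ^1 there (73 ≡ 1 mod 9).
Advancing 1 step from f: f → a.

a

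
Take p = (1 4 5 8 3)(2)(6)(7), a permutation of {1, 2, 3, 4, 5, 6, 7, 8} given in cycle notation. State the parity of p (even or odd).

The cycle lengths are 5, 1, 1, 1.
A cycle is odd iff its length is even; p has 0 even-length cycles, so sgn(p) = (−1)^0 and p is even.

even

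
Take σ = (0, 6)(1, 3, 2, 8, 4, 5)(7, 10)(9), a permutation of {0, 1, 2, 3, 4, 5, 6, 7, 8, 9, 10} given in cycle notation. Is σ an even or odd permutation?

The cycle lengths are 6, 2, 2, 1.
A cycle is odd iff its length is even; σ has 3 even-length cycles, so sgn(σ) = (−1)^3 and σ is odd.

odd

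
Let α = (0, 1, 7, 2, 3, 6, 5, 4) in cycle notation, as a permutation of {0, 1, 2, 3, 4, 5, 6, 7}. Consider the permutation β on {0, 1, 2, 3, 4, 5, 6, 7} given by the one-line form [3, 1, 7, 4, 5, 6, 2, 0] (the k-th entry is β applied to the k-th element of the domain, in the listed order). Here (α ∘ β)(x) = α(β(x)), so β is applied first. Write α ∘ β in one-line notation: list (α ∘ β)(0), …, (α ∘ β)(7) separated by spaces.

(α ∘ β)(x) = α(β(x)). Computing each image: α(β(0)) = α(3) = 6, α(β(1)) = α(1) = 7, α(β(2)) = α(7) = 2, α(β(3)) = α(4) = 0, α(β(4)) = α(5) = 4, α(β(5)) = α(6) = 5, α(β(6)) = α(2) = 3, α(β(7)) = α(0) = 1.
Hence α ∘ β = [6 7 2 0 4 5 3 1].

6 7 2 0 4 5 3 1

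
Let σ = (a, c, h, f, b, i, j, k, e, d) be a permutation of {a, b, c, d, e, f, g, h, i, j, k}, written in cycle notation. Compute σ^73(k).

k lies in the 10-cycle (a, c, h, f, b, i, j, k, e, d).
Powers repeat with period 10 on this cycle, and 73 mod 10 = 3, so σ^73(k) = σ^3(k).
Stepping 3 places around the cycle: k → e → d → a.

a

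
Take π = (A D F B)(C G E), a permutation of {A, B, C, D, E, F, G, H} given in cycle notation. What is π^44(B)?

B

B lies in the 4-cycle (A D F B).
On a 4-cycle, π^4 is the identity, so π^44 = π^0 there (44 ≡ 0 mod 4).
So π^44(B) = B.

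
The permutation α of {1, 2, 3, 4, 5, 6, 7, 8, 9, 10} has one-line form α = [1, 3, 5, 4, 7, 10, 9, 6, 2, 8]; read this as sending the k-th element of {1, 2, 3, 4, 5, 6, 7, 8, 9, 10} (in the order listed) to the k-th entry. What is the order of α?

Writing α as disjoint cycles, the cycle lengths are 5, 3, 1, 1.
Since disjoint cycles commute, ord(α) = lcm(5, 3) = 15.

15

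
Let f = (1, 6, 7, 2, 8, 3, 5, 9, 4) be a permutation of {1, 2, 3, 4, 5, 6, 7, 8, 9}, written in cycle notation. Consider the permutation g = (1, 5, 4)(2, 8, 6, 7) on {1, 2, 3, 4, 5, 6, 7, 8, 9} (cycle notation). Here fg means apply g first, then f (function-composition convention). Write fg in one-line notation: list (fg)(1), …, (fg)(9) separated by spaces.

(fg)(x) = f(g(x)). Computing each image: f(g(1)) = f(5) = 9, f(g(2)) = f(8) = 3, f(g(3)) = f(3) = 5, f(g(4)) = f(1) = 6, f(g(5)) = f(4) = 1, f(g(6)) = f(7) = 2, f(g(7)) = f(2) = 8, f(g(8)) = f(6) = 7, f(g(9)) = f(9) = 4.
Hence fg = [9 3 5 6 1 2 8 7 4].

9 3 5 6 1 2 8 7 4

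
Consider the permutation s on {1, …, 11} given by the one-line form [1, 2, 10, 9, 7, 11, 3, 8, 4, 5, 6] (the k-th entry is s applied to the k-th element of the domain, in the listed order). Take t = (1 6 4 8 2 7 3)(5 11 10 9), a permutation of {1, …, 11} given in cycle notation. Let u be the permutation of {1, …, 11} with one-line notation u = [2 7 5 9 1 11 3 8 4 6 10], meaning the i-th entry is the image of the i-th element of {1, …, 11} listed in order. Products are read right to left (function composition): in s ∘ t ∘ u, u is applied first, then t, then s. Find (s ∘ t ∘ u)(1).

Apply the permutations in order: u(1) = 2, then t(2) = 7, then s(7) = 3. So (s ∘ t ∘ u)(1) = 3.

3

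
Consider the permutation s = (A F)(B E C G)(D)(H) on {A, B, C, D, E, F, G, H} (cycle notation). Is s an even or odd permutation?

even

The cycle lengths are 4, 2, 1, 1.
A cycle is odd iff its length is even; s has 2 even-length cycles, so sgn(s) = (−1)^2 and s is even.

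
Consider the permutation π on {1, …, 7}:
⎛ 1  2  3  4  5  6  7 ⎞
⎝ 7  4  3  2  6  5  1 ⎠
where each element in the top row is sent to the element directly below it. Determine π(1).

The entry below 1 in the array is 7, so π(1) = 7.

7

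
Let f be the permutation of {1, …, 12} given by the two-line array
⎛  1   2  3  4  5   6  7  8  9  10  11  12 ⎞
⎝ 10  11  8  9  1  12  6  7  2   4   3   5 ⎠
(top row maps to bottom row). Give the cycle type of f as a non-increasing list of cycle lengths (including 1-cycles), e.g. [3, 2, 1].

The disjoint cycles are (1, 10, 4, 9, 2, 11, 3, 8, 7, 6, 12, 5), with lengths 12 in non-increasing order.

[12]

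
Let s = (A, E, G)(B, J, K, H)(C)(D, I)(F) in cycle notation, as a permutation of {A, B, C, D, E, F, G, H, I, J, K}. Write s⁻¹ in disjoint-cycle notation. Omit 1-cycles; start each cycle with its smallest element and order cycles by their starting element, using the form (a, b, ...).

Inverting a permutation written in cycle notation just reverses the order within every cycle.
Reversing each cycle of s and rotating so the smallest element leads gives (A, G, E)(B, H, K, J)(D, I).

(A, G, E)(B, H, K, J)(D, I)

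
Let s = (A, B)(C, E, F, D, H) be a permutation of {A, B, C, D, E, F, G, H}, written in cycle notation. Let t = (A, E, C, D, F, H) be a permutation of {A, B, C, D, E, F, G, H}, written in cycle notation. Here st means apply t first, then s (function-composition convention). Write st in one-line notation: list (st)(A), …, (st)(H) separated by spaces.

F A H D E C G B

For each element, apply t then s: A → E → F; B → B → A; C → D → H; D → F → D; E → C → E; F → H → C; G → G → G; H → A → B.
So st in one-line form is F A H D E C G B.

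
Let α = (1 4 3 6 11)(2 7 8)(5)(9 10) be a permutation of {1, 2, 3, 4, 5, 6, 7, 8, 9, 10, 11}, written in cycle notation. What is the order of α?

The disjoint cycles have lengths 5, 3, 2, 1.
Since disjoint cycles commute, ord(α) = lcm(5, 3, 2) = 30.

30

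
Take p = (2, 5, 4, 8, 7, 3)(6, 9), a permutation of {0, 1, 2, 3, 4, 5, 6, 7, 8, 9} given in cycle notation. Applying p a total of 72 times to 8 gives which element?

8 lies in the 6-cycle (2, 5, 4, 8, 7, 3).
Powers repeat with period 6 on this cycle, and 72 mod 6 = 0, so p^72(8) = p^0(8).
So p^72(8) = 8.

8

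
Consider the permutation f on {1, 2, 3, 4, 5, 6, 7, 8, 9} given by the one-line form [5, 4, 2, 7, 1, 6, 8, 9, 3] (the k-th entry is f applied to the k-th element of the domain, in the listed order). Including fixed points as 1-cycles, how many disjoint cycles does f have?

The cycle decomposition is (1 5)(2 4 7 8 9 3)(6), which has 3 cycles (counting 1-cycles).

3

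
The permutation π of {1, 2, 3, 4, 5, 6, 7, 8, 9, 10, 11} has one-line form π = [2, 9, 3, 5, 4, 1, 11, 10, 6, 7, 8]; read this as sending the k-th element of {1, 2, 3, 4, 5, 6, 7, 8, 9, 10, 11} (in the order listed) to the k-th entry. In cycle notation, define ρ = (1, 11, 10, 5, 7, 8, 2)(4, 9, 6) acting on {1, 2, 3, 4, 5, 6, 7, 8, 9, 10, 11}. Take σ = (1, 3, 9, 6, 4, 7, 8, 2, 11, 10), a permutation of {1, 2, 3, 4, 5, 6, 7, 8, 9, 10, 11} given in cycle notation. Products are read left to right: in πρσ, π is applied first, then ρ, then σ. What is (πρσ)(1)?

Apply the permutations in order: π(1) = 2, then ρ(2) = 1, then σ(1) = 3. So (πρσ)(1) = 3.

3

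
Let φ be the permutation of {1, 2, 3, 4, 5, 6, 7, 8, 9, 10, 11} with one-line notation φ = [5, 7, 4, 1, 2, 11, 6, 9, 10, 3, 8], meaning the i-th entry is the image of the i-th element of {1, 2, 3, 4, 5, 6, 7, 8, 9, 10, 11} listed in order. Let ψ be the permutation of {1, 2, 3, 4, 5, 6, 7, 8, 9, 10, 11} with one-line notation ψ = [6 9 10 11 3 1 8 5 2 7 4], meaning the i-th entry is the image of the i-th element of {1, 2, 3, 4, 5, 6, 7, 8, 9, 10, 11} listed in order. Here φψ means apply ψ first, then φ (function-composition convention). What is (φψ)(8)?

2

First apply ψ: ψ(8) = 5, then φ(5) = 2. Thus (φψ)(8) = 2.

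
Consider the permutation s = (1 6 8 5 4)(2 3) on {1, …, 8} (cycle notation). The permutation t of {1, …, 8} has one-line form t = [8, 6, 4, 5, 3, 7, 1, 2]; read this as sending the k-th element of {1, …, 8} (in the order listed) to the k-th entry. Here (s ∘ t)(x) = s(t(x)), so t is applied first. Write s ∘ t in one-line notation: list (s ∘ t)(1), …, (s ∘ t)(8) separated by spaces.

Chase each element through t then s: 1 → 8 → 5; 2 → 6 → 8; 3 → 4 → 1; 4 → 5 → 4; 5 → 3 → 2; 6 → 7 → 7; 7 → 1 → 6; 8 → 2 → 3.
So s ∘ t in one-line form is 5 8 1 4 2 7 6 3.

5 8 1 4 2 7 6 3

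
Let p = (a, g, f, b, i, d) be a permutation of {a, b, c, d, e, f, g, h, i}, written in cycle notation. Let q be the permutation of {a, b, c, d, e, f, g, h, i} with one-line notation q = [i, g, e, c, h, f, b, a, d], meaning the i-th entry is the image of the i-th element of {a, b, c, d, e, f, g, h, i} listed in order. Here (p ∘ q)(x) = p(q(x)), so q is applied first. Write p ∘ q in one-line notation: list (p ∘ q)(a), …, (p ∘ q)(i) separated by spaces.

d f e c h b i g a

(p ∘ q)(x) = p(q(x)). Computing each image: p(q(a)) = p(i) = d, p(q(b)) = p(g) = f, p(q(c)) = p(e) = e, p(q(d)) = p(c) = c, p(q(e)) = p(h) = h, p(q(f)) = p(f) = b, p(q(g)) = p(b) = i, p(q(h)) = p(a) = g, p(q(i)) = p(d) = a.
Hence p ∘ q = [d f e c h b i g a].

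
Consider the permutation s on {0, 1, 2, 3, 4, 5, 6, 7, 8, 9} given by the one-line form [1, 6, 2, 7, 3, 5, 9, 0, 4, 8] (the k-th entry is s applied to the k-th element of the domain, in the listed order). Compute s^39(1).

Tracing 1 → 6 → … returns to 1 after 8 steps, so 1 lies in an 8-cycle (0 1 6 9 8 4 3 7).
On an 8-cycle, s^8 is the identity, so s^39 = s^7 there (39 ≡ 7 mod 8).
Stepping 7 places around the cycle: 1 → 6 → 9 → 8 → 4 → 3 → 7 → 0.

0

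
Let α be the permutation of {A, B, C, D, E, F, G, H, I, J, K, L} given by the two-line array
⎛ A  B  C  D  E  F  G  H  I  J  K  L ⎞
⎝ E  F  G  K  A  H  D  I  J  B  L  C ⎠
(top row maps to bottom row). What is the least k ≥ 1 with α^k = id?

10

Decomposing into disjoint cycles gives cycle lengths 5, 5, 2.
The order of α is the least common multiple of its cycle lengths: lcm(5, 5, 2) = 10.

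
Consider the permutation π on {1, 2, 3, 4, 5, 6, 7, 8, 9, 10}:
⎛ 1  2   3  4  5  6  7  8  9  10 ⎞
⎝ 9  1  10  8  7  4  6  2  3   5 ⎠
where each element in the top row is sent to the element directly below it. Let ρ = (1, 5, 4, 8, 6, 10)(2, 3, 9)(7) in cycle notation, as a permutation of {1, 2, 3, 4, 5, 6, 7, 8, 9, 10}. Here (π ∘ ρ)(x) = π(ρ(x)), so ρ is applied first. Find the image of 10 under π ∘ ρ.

9

ρ(10) = 1, then π(1) = 9; composing gives (π ∘ ρ)(10) = 9.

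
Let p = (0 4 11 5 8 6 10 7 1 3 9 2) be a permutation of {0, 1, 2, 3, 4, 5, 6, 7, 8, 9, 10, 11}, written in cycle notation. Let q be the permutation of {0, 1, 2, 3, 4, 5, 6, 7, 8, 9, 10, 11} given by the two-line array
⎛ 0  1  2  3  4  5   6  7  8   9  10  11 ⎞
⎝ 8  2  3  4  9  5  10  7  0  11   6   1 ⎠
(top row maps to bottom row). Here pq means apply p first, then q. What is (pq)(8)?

First apply p: p(8) = 6, then q(6) = 10. Thus (pq)(8) = 10.

10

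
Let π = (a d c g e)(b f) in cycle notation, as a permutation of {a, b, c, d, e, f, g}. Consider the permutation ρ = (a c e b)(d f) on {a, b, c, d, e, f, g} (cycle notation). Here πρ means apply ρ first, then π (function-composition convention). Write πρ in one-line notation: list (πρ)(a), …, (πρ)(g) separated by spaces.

g d a b f c e

(πρ)(x) = π(ρ(x)). Computing each image: π(ρ(a)) = π(c) = g, π(ρ(b)) = π(a) = d, π(ρ(c)) = π(e) = a, π(ρ(d)) = π(f) = b, π(ρ(e)) = π(b) = f, π(ρ(f)) = π(d) = c, π(ρ(g)) = π(g) = e.
Hence πρ = [g d a b f c e].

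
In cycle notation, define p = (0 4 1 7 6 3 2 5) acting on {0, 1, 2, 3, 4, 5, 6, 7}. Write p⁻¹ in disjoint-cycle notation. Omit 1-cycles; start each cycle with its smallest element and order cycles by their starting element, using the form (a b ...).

Inverting a permutation written in cycle notation just reverses the order within every cycle.
After reversing and putting each cycle's least element first, p⁻¹ = (0 5 2 3 6 7 1 4).

(0 5 2 3 6 7 1 4)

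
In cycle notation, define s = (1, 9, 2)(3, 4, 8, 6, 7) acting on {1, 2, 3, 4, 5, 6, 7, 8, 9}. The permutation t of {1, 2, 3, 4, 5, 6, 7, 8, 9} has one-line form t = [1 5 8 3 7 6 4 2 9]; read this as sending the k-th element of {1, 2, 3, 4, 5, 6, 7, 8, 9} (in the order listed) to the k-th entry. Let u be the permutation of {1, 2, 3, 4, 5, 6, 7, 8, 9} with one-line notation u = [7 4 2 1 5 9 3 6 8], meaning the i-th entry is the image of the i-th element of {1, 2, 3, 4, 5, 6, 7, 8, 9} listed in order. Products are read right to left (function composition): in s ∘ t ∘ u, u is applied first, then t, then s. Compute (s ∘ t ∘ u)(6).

2

(s ∘ t ∘ u)(6) = s(t(u(6))). u(6) = 9, then t(9) = 9, then s(9) = 2, so the result is 2.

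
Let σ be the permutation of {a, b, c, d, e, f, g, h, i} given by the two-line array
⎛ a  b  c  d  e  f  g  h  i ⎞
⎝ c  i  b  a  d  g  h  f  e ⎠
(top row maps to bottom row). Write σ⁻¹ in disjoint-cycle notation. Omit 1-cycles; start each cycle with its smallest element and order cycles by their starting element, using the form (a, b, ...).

(a, d, e, i, b, c)(f, h, g)

First write σ in disjoint cycles: (a, c, b, i, e, d)(f, g, h).
Reversing each cycle (and rotating so the smallest element leads) gives σ⁻¹ = (a, d, e, i, b, c)(f, h, g).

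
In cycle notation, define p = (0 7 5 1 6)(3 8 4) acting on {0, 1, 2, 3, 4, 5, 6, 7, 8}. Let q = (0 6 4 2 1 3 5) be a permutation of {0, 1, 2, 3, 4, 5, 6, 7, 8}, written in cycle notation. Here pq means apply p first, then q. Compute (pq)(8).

2

First apply p: p(8) = 4, then q(4) = 2. Thus (pq)(8) = 2.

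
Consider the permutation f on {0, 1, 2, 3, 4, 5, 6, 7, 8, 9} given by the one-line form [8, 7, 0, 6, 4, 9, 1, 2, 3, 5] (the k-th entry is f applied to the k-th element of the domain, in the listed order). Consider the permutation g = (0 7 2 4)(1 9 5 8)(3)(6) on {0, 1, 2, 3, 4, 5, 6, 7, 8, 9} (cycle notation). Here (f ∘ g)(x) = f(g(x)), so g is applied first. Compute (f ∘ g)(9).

g(9) = 5, then f(5) = 9; composing gives (f ∘ g)(9) = 9.

9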